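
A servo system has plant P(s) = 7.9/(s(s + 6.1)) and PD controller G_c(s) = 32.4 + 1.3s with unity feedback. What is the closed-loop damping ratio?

ζ = 0.512

Forward path: (32.4 + 1.3s)·7.9/(s(s+6.1)). The closed-loop characteristic equation is s² + (6.1 + 7.9·1.3)s + 7.9·32.4 = 0.
That is s² + 16.37s + 256 = 0, so ω_n = 16 rad/s and ζ = 16.37/(2·16) = 0.5116.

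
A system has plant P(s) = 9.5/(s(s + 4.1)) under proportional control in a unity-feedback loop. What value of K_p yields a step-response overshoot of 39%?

K_p = 5.37

From %OS = 100·exp(−πζ/√(1−ζ²)) = 39%, ζ = −ln(0.39)/√(π²+ln²(0.39)) = 0.2871.
Characteristic equation s² + 4.1s + 9.5K_p = 0 gives ζ = 4.1/(2√(9.5K_p)).
Setting ζ = 0.2871: √(9.5K_p) = 4.1/(2·0.2871) = 7.14, so K_p = 50.98/9.5 = 5.37.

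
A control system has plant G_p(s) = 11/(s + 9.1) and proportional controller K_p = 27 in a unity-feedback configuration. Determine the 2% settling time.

T_s ≈ 0.0131 s

Closed-loop transfer function: T(s) = K_p·G_p(s)/(1 + K_p·G_p(s)) = 297/(s + 9.1 + 297) = 297/(s + 306.1).
Time constant τ = 1/306.1 = 0.003267 s, so the 2% settling time is about 4τ = 0.0131 s.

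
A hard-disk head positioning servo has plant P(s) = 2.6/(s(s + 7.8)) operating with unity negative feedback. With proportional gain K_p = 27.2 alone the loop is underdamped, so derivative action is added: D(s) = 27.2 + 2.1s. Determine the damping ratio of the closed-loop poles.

Forward path: (27.2 + 2.1s)·2.6/(s(s+7.8)). The closed-loop characteristic equation is s² + (7.8 + 2.6·2.1)s + 2.6·27.2 = 0.
That is s² + 13.26s + 70.72 = 0, so ω_n = 8.41 rad/s and ζ = 13.26/(2·8.41) = 0.7884.

ζ = 0.788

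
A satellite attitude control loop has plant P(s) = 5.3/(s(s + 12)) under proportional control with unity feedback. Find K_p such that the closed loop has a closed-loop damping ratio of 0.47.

Closed-loop characteristic equation: s² + 12s + K_p·5.3 = 0.
So ω_n = √(5.3K_p) and 2ζω_n = 12, giving ζ = 12/(2√(5.3K_p)).
Setting ζ = 0.47: √(5.3K_p) = 12/(2·0.47) = 12.77, so K_p = 163/5.3 = 30.7.

K_p = 30.7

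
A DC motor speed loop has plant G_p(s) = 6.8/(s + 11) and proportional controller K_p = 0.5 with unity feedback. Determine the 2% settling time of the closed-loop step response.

T_s ≈ 0.278 s

Closed-loop transfer function: T(s) = K_p·G_p(s)/(1 + K_p·G_p(s)) = 3.4/(s + 11 + 3.4) = 3.4/(s + 14.4).
Time constant τ = 1/14.4 = 0.06944 s, so the 2% settling time is about 4τ = 0.278 s.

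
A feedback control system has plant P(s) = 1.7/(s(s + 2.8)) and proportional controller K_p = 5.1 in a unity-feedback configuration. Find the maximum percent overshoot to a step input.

The closed-loop denominator s² + 2.8s + 8.67 gives ω_n = √8.67 = 2.944 and ζ = 2.8/(2ω_n) = 0.4755.
%OS = 100·exp(−πζ/√(1−ζ²)) = 100·exp(−π·0.4755/√0.7739) = 18.3%.

18.3%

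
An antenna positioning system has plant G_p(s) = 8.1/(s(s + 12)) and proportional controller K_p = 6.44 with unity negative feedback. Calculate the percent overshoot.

0.92%

From 1 + K_pG_p(s) = 0: s² + 12s + 52.16 = 0 ⇒ ω_n = 7.222, ζ = 0.8307.
%OS = 100·exp(−πζ/√(1−ζ²)) = 100·exp(−π·0.8307/√0.3099) = 0.92%.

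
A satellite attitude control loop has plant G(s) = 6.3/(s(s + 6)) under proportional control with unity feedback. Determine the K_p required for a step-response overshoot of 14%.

From %OS = 100·exp(−πζ/√(1−ζ²)) = 14%, ζ = −ln(0.14)/√(π²+ln²(0.14)) = 0.5305.
Characteristic equation s² + 6s + 6.3K_p = 0 gives ζ = 6/(2√(6.3K_p)).
Setting ζ = 0.5305: √(6.3K_p) = 6/(2·0.5305) = 5.655, so K_p = 31.98/6.3 = 5.08.

K_p = 5.08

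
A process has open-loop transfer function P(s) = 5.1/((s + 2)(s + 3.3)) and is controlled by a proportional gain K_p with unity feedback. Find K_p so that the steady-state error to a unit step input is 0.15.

Steady-state error for a unit step on this type-0 loop is 1/(1 + K_p·P(0)).
P(0) = 0.7727. Require 1/(1 + K_p·0.7727) = 0.15, so 1 + 0.7727·K_p = 6.667.
K_p = (6.667 − 1)/0.7727 = 7.33.

K_p = 7.33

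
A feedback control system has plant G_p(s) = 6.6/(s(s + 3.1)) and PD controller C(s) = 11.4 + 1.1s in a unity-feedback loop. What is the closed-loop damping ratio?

ζ = 0.597

Forward path: (11.4 + 1.1s)·6.6/(s(s+3.1)). The closed-loop characteristic equation is s² + (3.1 + 6.6·1.1)s + 6.6·11.4 = 0.
That is s² + 10.36s + 75.24 = 0, so ω_n = 8.674 rad/s and ζ = 10.36/(2·8.674) = 0.5972.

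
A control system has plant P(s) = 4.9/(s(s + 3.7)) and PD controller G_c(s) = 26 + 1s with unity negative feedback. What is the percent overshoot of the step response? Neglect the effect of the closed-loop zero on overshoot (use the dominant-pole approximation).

Forward path: (26 + 1s)·4.9/(s(s+3.7)). The closed-loop characteristic equation is s² + (3.7 + 4.9·1)s + 4.9·26 = 0.
That is s² + 8.6s + 127.4 = 0, so ω_n = 11.29 rad/s and ζ = 8.6/(2·11.29) = 0.381.
%OS = 100·exp(−πζ/√(1−ζ²)) = 27.4%.

27.4%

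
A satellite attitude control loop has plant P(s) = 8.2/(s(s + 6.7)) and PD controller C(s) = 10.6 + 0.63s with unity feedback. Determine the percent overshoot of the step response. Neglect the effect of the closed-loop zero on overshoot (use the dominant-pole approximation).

Forward path: (10.6 + 0.63s)·8.2/(s(s+6.7)). The closed-loop characteristic equation is s² + (6.7 + 8.2·0.63)s + 8.2·10.6 = 0.
That is s² + 11.87s + 86.92 = 0, so ω_n = 9.323 rad/s and ζ = 11.87/(2·9.323) = 0.6364.
%OS = 100·exp(−πζ/√(1−ζ²)) = 7.49%.

7.49%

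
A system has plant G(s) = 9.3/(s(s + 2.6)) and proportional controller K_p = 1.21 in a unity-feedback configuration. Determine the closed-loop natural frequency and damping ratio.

ω_n = 3.35 rad/s, ζ = 0.388

1 + K_p·G(s) = 0 gives s² + 2.6s + 11.25 = 0.
So ω_n² = 11.25 ⇒ ω_n = 3.355 rad/s, and ζ = 2.6/(2ω_n) = 0.388.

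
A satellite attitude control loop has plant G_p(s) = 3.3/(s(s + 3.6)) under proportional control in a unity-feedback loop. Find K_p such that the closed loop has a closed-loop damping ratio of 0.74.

Closed-loop characteristic equation: s² + 3.6s + K_p·3.3 = 0.
So ω_n = √(3.3K_p) and 2ζω_n = 3.6, giving ζ = 3.6/(2√(3.3K_p)).
Setting ζ = 0.74: √(3.3K_p) = 3.6/(2·0.74) = 2.432, so K_p = 5.917/3.3 = 1.79.

K_p = 1.79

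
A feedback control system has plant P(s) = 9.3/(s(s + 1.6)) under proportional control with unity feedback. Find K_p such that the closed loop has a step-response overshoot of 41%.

From %OS = 100·exp(−πζ/√(1−ζ²)) = 41%, ζ = −ln(0.41)/√(π²+ln²(0.41)) = 0.273.
Characteristic equation s² + 1.6s + 9.3K_p = 0 gives ζ = 1.6/(2√(9.3K_p)).
Setting ζ = 0.273: √(9.3K_p) = 1.6/(2·0.273) = 2.93, so K_p = 8.586/9.3 = 0.923.

K_p = 0.923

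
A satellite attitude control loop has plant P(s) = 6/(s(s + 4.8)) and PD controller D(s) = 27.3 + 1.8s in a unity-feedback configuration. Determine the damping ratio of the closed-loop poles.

Forward path: (27.3 + 1.8s)·6/(s(s+4.8)). The closed-loop characteristic equation is s² + (4.8 + 6·1.8)s + 6·27.3 = 0.
That is s² + 15.6s + 163.8 = 0, so ω_n = 12.8 rad/s and ζ = 15.6/(2·12.8) = 0.6094.

ζ = 0.609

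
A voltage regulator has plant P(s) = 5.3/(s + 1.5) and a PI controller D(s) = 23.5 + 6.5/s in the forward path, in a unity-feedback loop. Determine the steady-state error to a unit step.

0

The open loop D(s)P(s) has a pole at the origin (type 1), so the static position error constant is infinite and e_ss = 1/(1+∞) = 0.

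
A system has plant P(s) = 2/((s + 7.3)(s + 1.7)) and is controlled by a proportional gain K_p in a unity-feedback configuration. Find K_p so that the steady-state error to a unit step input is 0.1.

For a type-0 loop with proportional control, e_ss = 1/(1 + K_p·P(0)).
P(0) = 0.1612. Require 1/(1 + K_p·0.1612) = 0.1, so 1 + 0.1612·K_p = 10.
K_p = (10 − 1)/0.1612 = 55.8.

K_p = 55.8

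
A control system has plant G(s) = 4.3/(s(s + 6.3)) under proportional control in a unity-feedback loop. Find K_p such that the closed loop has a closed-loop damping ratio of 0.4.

K_p = 14.4

Closed-loop characteristic equation: s² + 6.3s + K_p·4.3 = 0.
So ω_n = √(4.3K_p) and 2ζω_n = 6.3, giving ζ = 6.3/(2√(4.3K_p)).
Setting ζ = 0.4: √(4.3K_p) = 6.3/(2·0.4) = 7.875, so K_p = 62.02/4.3 = 14.4.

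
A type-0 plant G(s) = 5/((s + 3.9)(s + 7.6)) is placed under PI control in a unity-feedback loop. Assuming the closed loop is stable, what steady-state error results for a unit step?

The PI controller's integrator makes the forward path type 1, so e_ss to a step is zero.

0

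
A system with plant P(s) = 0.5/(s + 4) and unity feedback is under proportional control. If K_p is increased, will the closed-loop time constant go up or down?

decrease

The closed-loop bandwidth 4+K_p·0.5 grows with K_p, so τ shrinks.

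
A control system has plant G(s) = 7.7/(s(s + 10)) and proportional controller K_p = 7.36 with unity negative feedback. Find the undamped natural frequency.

1 + K_p·G(s) = 0 gives s² + 10s + 56.67 = 0.
Matching s² + 2ζω_n s + ω_n²: ω_n = √56.67 = 7.528 rad/s and 2ζω_n = 10, so ζ = 10/(2·7.528) = 0.664.

ω_n = 7.53 rad/s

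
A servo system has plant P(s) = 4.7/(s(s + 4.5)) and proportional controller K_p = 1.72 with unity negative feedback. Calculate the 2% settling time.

T_s ≈ 1.78 s

Closed-loop characteristic equation: s² + 4.5s + 8.084 = 0, so ω_n = 2.843 rad/s and ζ = 4.5/(2·2.843) = 0.7914.
2% settling time T_s ≈ 4/(ζω_n) = 4/2.25 = 1.78 s.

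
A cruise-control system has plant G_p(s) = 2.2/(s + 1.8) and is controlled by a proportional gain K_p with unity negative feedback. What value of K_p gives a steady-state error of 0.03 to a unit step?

K_p = 26.5

Steady-state error for a unit step on this type-0 loop is 1/(1 + K_p·G_p(0)).
G_p(0) = 1.222. Require 1/(1 + K_p·1.222) = 0.03, so 1 + 1.222·K_p = 33.33.
K_p = (33.33 − 1)/1.222 = 26.5.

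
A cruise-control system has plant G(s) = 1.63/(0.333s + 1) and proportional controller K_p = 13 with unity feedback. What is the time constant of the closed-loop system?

τ = 0.015 s

Closed loop: T(s) = K_p·G/(1+K_p·G) = 21.19/(0.333s + 1 + 21.19), with pole at s = −(1 + 21.19)/0.333 = −66.64.
Closed-loop time constant τ = 1/66.64 = 0.015 s.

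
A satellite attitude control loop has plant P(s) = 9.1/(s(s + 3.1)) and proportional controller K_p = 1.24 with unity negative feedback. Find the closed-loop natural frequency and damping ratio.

With unity feedback the closed-loop characteristic equation is s² + 3.1s + 1.24·9.1 = s² + 3.1s + 11.28 = 0.
So ω_n² = 11.28 ⇒ ω_n = 3.359 rad/s, and ζ = 3.1/(2ω_n) = 0.461.

ω_n = 3.36 rad/s, ζ = 0.461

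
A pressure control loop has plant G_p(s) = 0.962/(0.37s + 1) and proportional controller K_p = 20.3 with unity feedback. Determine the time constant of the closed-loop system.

Closed loop: T(s) = K_p·G_p/(1+K_p·G_p) = 19.53/(0.37s + 1 + 19.53), with pole at s = −(1 + 19.53)/0.37 = −55.48.
Closed-loop time constant τ = 1/55.48 = 0.018 s.

τ = 0.018 s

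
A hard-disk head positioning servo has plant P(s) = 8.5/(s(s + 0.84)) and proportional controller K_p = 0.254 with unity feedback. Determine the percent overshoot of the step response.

39.2%

Closed-loop characteristic equation: s² + 0.84s + 2.159 = 0, so ω_n = 1.469 rad/s and ζ = 0.84/(2·1.469) = 0.2858.
%OS = 100·exp(−πζ/√(1−ζ²)) = 100·exp(−π·0.2858/√0.9183) = 39.2%.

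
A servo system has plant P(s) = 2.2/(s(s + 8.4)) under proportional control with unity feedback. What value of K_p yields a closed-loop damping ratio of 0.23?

K_p = 152

Closed-loop characteristic equation: s² + 8.4s + K_p·2.2 = 0.
So ω_n = √(2.2K_p) and 2ζω_n = 8.4, giving ζ = 8.4/(2√(2.2K_p)).
Setting ζ = 0.23: √(2.2K_p) = 8.4/(2·0.23) = 18.26, so K_p = 333.5/2.2 = 152.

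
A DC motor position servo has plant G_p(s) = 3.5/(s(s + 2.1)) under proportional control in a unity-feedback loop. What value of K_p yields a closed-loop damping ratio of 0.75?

K_p = 0.56

Closed-loop characteristic equation: s² + 2.1s + K_p·3.5 = 0.
So ω_n = √(3.5K_p) and 2ζω_n = 2.1, giving ζ = 2.1/(2√(3.5K_p)).
Setting ζ = 0.75: √(3.5K_p) = 2.1/(2·0.75) = 1.4, so K_p = 1.96/3.5 = 0.56.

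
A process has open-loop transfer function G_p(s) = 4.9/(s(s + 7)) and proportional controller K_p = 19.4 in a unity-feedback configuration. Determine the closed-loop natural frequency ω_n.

ω_n = 9.75 rad/s

The closed-loop denominator is s(s+7) + 19.4·4.9 = s² + 7s + 95.06.
Matching s² + 2ζω_n s + ω_n²: ω_n = √95.06 = 9.75 rad/s and 2ζω_n = 7, so ζ = 7/(2·9.75) = 0.359.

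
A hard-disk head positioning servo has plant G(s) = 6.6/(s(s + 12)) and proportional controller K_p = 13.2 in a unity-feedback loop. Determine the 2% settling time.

T_s ≈ 0.667 s

Closed-loop characteristic equation: s² + 12s + 87.12 = 0, so ω_n = 9.334 rad/s and ζ = 12/(2·9.334) = 0.6428.
2% settling time T_s ≈ 4/(ζω_n) = 4/6 = 0.667 s.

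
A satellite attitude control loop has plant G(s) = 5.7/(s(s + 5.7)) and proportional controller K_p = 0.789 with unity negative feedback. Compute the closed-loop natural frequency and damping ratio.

ω_n = 2.12 rad/s, ζ = 1.34

With unity feedback the closed-loop characteristic equation is s² + 5.7s + 0.789·5.7 = s² + 5.7s + 4.497 = 0.
So ω_n² = 4.497 ⇒ ω_n = 2.121 rad/s, and ζ = 5.7/(2ω_n) = 1.34.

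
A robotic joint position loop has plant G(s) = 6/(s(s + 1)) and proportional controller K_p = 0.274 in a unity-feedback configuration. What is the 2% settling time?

Closed-loop characteristic equation: s² + 1s + 1.644 = 0, so ω_n = 1.282 rad/s and ζ = 1/(2·1.282) = 0.39.
2% settling time T_s ≈ 4/(ζω_n) = 4/0.5 = 8 s.

T_s ≈ 8 s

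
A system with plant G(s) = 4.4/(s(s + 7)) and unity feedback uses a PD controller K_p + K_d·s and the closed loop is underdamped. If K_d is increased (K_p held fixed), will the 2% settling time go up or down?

decrease

Characteristic equation s² + (7 + 4.4K_d)s + 4.4K_p = 0: raising K_d increases ζω_n = (7+4.4K_d)/2 while the loop stays underdamped, so T_s ≈ 4/(ζω_n) decreases.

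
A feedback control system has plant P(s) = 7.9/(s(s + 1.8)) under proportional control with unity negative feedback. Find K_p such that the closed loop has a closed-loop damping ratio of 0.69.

Closed-loop characteristic equation: s² + 1.8s + K_p·7.9 = 0.
So ω_n = √(7.9K_p) and 2ζω_n = 1.8, giving ζ = 1.8/(2√(7.9K_p)).
Setting ζ = 0.69: √(7.9K_p) = 1.8/(2·0.69) = 1.304, so K_p = 1.701/7.9 = 0.215.

K_p = 0.215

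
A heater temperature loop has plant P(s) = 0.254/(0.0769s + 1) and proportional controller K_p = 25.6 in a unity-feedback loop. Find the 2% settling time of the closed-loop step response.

T_s ≈ 0.041 s

Closed loop: T(s) = K_p·P/(1+K_p·P) = 6.502/(0.0769s + 1 + 6.502), with pole at s = −(1 + 6.502)/0.0769 = −97.56.
τ = 1/97.56 = 0.01025 s, so 2% settling time ≈ 4τ = 0.041 s.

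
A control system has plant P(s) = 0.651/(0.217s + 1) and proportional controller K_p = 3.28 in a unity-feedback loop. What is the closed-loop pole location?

s = -14.45

Closed loop: T(s) = K_p·P/(1+K_p·P) = 2.135/(0.217s + 1 + 2.135), with pole at s = −(1 + 2.135)/0.217 = −14.45.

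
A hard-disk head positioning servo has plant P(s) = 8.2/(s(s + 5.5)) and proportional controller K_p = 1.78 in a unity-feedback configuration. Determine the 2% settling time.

Closed-loop characteristic equation: s² + 5.5s + 14.6 = 0, so ω_n = 3.82 rad/s and ζ = 5.5/(2·3.82) = 0.7198.
2% settling time T_s ≈ 4/(ζω_n) = 4/2.75 = 1.45 s.

T_s ≈ 1.45 s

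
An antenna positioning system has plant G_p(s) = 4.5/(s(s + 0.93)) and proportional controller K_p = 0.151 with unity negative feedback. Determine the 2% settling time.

T_s ≈ 8.6 s

The closed-loop denominator s² + 0.93s + 0.6795 gives ω_n = √0.6795 = 0.8243 and ζ = 0.93/(2ω_n) = 0.5641.
2% settling time T_s ≈ 4/(ζω_n) = 4/0.465 = 8.6 s.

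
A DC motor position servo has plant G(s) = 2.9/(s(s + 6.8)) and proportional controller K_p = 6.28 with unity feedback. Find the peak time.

T_p = 1.22 s

The closed-loop denominator s² + 6.8s + 18.21 gives ω_n = √18.21 = 4.268 and ζ = 6.8/(2ω_n) = 0.7967.
Damped frequency ω_d = ω_n√(1−ζ²) = 2.579 rad/s, so peak time T_p = π/ω_d = 1.22 s.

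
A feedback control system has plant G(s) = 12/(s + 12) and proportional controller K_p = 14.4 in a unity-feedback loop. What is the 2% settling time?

T_s ≈ 0.0216 s

Closed-loop transfer function: T(s) = K_p·G(s)/(1 + K_p·G(s)) = 172.8/(s + 12 + 172.8) = 172.8/(s + 184.8).
Time constant τ = 1/184.8 = 0.005411 s, so the 2% settling time is about 4τ = 0.0216 s.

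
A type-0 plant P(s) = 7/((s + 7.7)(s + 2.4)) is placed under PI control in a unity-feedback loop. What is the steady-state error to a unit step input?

0

The PI controller's integrator makes the forward path type 1, so e_ss to a step is zero.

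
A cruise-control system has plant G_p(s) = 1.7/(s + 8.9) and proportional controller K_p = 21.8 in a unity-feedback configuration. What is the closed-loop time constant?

τ = 0.0218 s

Closed-loop transfer function: T(s) = K_p·G_p(s)/(1 + K_p·G_p(s)) = 37.06/(s + 8.9 + 37.06) = 37.06/(s + 45.96).
Time constant τ = 1/45.96 = 0.0218 s.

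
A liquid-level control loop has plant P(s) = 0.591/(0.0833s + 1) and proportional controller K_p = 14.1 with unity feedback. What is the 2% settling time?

T_s ≈ 0.0357 s

Closed loop: T(s) = K_p·P/(1+K_p·P) = 8.333/(0.0833s + 1 + 8.333), with pole at s = −(1 + 8.333)/0.0833 = −112.
τ = 1/112 = 0.008925 s, so 2% settling time ≈ 4τ = 0.0357 s.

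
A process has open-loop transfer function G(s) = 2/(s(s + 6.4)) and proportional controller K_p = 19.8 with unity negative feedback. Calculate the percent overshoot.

From 1 + K_pG(s) = 0: s² + 6.4s + 39.6 = 0 ⇒ ω_n = 6.293, ζ = 0.5085.
%OS = 100·exp(−πζ/√(1−ζ²)) = 100·exp(−π·0.5085/√0.7414) = 15.6%.

15.6%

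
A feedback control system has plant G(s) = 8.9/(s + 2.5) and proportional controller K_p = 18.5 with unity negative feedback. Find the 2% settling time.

Closed-loop transfer function: T(s) = K_p·G(s)/(1 + K_p·G(s)) = 164.7/(s + 2.5 + 164.7) = 164.7/(s + 167.2).
Time constant τ = 1/167.2 = 0.005983 s, so the 2% settling time is about 4τ = 0.0239 s.

T_s ≈ 0.0239 s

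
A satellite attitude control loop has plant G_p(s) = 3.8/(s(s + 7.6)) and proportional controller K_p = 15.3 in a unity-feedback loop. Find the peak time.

Closed-loop characteristic equation: s² + 7.6s + 58.14 = 0, so ω_n = 7.625 rad/s and ζ = 7.6/(2·7.625) = 0.4984.
Damped frequency ω_d = ω_n√(1−ζ²) = 6.611 rad/s, so peak time T_p = π/ω_d = 0.475 s.

T_p = 0.475 s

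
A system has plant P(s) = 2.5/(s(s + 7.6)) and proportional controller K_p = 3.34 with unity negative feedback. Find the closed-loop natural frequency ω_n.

ω_n = 2.89 rad/s

1 + K_p·P(s) = 0 gives s² + 7.6s + 8.35 = 0.
Matching s² + 2ζω_n s + ω_n²: ω_n = √8.35 = 2.89 rad/s and 2ζω_n = 7.6, so ζ = 7.6/(2·2.89) = 1.32.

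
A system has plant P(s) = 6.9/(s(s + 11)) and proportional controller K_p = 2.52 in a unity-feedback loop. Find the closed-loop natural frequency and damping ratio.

ω_n = 4.17 rad/s, ζ = 1.32

1 + K_p·P(s) = 0 gives s² + 11s + 17.39 = 0.
Matching s² + 2ζω_n s + ω_n²: ω_n = √17.39 = 4.17 rad/s and 2ζω_n = 11, so ζ = 11/(2·4.17) = 1.32.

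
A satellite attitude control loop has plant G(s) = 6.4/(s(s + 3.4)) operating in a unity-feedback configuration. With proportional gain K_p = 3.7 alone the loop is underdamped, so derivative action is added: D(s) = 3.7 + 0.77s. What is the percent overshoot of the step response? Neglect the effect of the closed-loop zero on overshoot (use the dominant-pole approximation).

0.554%

Forward path: (3.7 + 0.77s)·6.4/(s(s+3.4)). The closed-loop characteristic equation is s² + (3.4 + 6.4·0.77)s + 6.4·3.7 = 0.
That is s² + 8.328s + 23.68 = 0, so ω_n = 4.866 rad/s and ζ = 8.328/(2·4.866) = 0.8557.
%OS = 100·exp(−πζ/√(1−ζ²)) = 0.554%.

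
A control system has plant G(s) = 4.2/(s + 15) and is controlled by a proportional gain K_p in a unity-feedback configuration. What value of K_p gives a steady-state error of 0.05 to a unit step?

The loop is type 0, so e_ss(step) = 1/(1 + K_pos) with K_pos = K_p·G(0).
G(0) = 0.28. Require 1/(1 + K_p·0.28) = 0.05, so 1 + 0.28·K_p = 20.
K_p = (20 − 1)/0.28 = 67.9.

K_p = 67.9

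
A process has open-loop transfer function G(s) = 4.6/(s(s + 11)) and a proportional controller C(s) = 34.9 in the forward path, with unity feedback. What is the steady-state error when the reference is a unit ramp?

The loop has one pole at the origin (type 1). Velocity error constant K_v = lim_{s→0} s·C(s)G(s) = 34.9·4.6/11 = 14.59.
Steady-state error to a unit ramp: e_ss = 1/K_v = 0.0685.

0.0685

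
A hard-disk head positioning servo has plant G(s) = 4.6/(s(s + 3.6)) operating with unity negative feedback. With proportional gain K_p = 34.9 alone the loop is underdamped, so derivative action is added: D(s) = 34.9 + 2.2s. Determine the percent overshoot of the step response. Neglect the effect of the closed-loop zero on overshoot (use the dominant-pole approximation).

13.2%

Forward path: (34.9 + 2.2s)·4.6/(s(s+3.6)). The closed-loop characteristic equation is s² + (3.6 + 4.6·2.2)s + 4.6·34.9 = 0.
That is s² + 13.72s + 160.5 = 0, so ω_n = 12.67 rad/s and ζ = 13.72/(2·12.67) = 0.5414.
%OS = 100·exp(−πζ/√(1−ζ²)) = 13.2%.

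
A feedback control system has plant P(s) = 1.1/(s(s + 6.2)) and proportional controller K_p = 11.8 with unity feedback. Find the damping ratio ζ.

1 + K_p·P(s) = 0 gives s² + 6.2s + 12.98 = 0.
Matching s² + 2ζω_n s + ω_n²: ω_n = √12.98 = 3.603 rad/s and 2ζω_n = 6.2, so ζ = 6.2/(2·3.603) = 0.86.

ζ = 0.86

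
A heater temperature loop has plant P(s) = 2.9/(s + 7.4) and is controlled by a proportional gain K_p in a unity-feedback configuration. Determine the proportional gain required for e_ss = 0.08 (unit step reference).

For a type-0 loop with proportional control, e_ss = 1/(1 + K_p·P(0)).
P(0) = 0.3919. Require 1/(1 + K_p·0.3919) = 0.08, so 1 + 0.3919·K_p = 12.5.
K_p = (12.5 − 1)/0.3919 = 29.3.

K_p = 29.3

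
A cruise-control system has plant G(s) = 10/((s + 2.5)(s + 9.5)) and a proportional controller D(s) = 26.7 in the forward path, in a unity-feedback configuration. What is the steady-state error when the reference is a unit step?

The loop is type 0. Static position error constant K_pos = D(0)·G(0) = 26.7·0.4211 = 11.24.
Steady-state error to a unit step: e_ss = 1/(1+K_pos) = 1/12.24 = 0.0817.

0.0817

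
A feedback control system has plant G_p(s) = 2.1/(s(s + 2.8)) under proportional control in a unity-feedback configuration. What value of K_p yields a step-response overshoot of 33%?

From %OS = 100·exp(−πζ/√(1−ζ²)) = 33%, ζ = −ln(0.33)/√(π²+ln²(0.33)) = 0.3328.
Characteristic equation s² + 2.8s + 2.1K_p = 0 gives ζ = 2.8/(2√(2.1K_p)).
Setting ζ = 0.3328: √(2.1K_p) = 2.8/(2·0.3328) = 4.207, so K_p = 17.7/2.1 = 8.43.

K_p = 8.43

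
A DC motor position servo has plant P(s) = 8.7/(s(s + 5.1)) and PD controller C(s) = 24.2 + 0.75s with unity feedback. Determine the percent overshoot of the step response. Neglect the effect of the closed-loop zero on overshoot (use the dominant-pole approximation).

25.3%

Forward path: (24.2 + 0.75s)·8.7/(s(s+5.1)). The closed-loop characteristic equation is s² + (5.1 + 8.7·0.75)s + 8.7·24.2 = 0.
That is s² + 11.62s + 210.5 = 0, so ω_n = 14.51 rad/s and ζ = 11.62/(2·14.51) = 0.4006.
%OS = 100·exp(−πζ/√(1−ζ²)) = 25.3%.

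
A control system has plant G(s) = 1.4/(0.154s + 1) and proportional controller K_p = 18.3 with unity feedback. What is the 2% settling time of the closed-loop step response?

Closed loop: T(s) = K_p·G/(1+K_p·G) = 25.62/(0.154s + 1 + 25.62), with pole at s = −(1 + 25.62)/0.154 = −172.9.
τ = 1/172.9 = 0.005785 s, so 2% settling time ≈ 4τ = 0.0231 s.

T_s ≈ 0.0231 s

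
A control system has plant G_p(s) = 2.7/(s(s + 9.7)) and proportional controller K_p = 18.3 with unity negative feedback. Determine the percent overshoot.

From 1 + K_pG_p(s) = 0: s² + 9.7s + 49.41 = 0 ⇒ ω_n = 7.029, ζ = 0.69.
%OS = 100·exp(−πζ/√(1−ζ²)) = 100·exp(−π·0.69/√0.5239) = 5.01%.

5.01%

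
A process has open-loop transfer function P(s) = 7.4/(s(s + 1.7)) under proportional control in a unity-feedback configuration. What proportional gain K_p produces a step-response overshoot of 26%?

From %OS = 100·exp(−πζ/√(1−ζ²)) = 26%, ζ = −ln(0.26)/√(π²+ln²(0.26)) = 0.3941.
Characteristic equation s² + 1.7s + 7.4K_p = 0 gives ζ = 1.7/(2√(7.4K_p)).
Setting ζ = 0.3941: √(7.4K_p) = 1.7/(2·0.3941) = 2.157, so K_p = 4.652/7.4 = 0.629.

K_p = 0.629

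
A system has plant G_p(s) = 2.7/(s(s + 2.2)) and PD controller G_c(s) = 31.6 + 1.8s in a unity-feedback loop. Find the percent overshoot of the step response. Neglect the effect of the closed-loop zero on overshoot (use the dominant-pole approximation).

27.3%

Forward path: (31.6 + 1.8s)·2.7/(s(s+2.2)). The closed-loop characteristic equation is s² + (2.2 + 2.7·1.8)s + 2.7·31.6 = 0.
That is s² + 7.06s + 85.32 = 0, so ω_n = 9.237 rad/s and ζ = 7.06/(2·9.237) = 0.3822.
%OS = 100·exp(−πζ/√(1−ζ²)) = 27.3%.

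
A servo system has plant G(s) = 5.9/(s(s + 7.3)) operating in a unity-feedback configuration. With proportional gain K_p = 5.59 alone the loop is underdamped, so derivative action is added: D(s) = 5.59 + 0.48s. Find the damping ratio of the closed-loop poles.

ζ = 0.882

Forward path: (5.59 + 0.48s)·5.9/(s(s+7.3)). The closed-loop characteristic equation is s² + (7.3 + 5.9·0.48)s + 5.9·5.59 = 0.
That is s² + 10.13s + 32.98 = 0, so ω_n = 5.743 rad/s and ζ = 10.13/(2·5.743) = 0.8821.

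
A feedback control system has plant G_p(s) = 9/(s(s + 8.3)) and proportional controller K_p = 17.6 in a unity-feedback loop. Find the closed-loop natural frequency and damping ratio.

With unity feedback the closed-loop characteristic equation is s² + 8.3s + 17.6·9 = s² + 8.3s + 158.4 = 0.
Matching s² + 2ζω_n s + ω_n²: ω_n = √158.4 = 12.59 rad/s and 2ζω_n = 8.3, so ζ = 8.3/(2·12.59) = 0.33.

ω_n = 12.6 rad/s, ζ = 0.33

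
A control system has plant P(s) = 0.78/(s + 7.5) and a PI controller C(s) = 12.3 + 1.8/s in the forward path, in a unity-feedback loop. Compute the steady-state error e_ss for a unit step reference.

The open loop C(s)P(s) has a pole at the origin (type 1), so the static position error constant is infinite and e_ss = 1/(1+∞) = 0.

0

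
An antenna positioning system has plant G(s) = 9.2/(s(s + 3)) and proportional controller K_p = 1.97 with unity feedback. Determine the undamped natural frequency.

With unity feedback the closed-loop characteristic equation is s² + 3s + 1.97·9.2 = s² + 3s + 18.12 = 0.
Matching s² + 2ζω_n s + ω_n²: ω_n = √18.12 = 4.257 rad/s and 2ζω_n = 3, so ζ = 3/(2·4.257) = 0.352.

ω_n = 4.26 rad/s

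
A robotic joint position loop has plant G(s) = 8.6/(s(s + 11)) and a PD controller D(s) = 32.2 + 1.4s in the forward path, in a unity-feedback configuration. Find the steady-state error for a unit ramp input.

The loop has one pole at the origin (type 1). Velocity error constant K_v = lim_{s→0} s·D(s)G(s) = 32.2·8.6/11 = 25.17.
Steady-state error to a unit ramp: e_ss = 1/K_v = 0.0397.

0.0397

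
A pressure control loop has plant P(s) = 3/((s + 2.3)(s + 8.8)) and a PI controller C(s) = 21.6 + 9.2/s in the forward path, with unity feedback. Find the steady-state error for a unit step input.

The open loop C(s)P(s) has a pole at the origin (type 1), so the static position error constant is infinite and e_ss = 1/(1+∞) = 0.

0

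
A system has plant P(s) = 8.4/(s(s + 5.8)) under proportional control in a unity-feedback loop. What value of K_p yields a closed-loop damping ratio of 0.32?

K_p = 9.78

Closed-loop characteristic equation: s² + 5.8s + K_p·8.4 = 0.
So ω_n = √(8.4K_p) and 2ζω_n = 5.8, giving ζ = 5.8/(2√(8.4K_p)).
Setting ζ = 0.32: √(8.4K_p) = 5.8/(2·0.32) = 9.062, so K_p = 82.13/8.4 = 9.78.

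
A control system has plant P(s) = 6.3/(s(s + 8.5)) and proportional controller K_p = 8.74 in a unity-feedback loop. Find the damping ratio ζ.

With unity feedback the closed-loop characteristic equation is s² + 8.5s + 8.74·6.3 = s² + 8.5s + 55.06 = 0.
So ω_n² = 55.06 ⇒ ω_n = 7.42 rad/s, and ζ = 8.5/(2ω_n) = 0.573.

ζ = 0.573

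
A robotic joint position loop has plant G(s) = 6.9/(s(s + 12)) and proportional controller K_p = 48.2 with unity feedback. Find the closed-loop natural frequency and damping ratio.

1 + K_p·G(s) = 0 gives s² + 12s + 332.6 = 0.
So ω_n² = 332.6 ⇒ ω_n = 18.24 rad/s, and ζ = 12/(2ω_n) = 0.329.

ω_n = 18.2 rad/s, ζ = 0.329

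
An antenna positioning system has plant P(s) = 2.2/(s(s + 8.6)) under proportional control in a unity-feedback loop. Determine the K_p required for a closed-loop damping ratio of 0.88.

K_p = 10.9

Closed-loop characteristic equation: s² + 8.6s + K_p·2.2 = 0.
So ω_n = √(2.2K_p) and 2ζω_n = 8.6, giving ζ = 8.6/(2√(2.2K_p)).
Setting ζ = 0.88: √(2.2K_p) = 8.6/(2·0.88) = 4.886, so K_p = 23.88/2.2 = 10.9.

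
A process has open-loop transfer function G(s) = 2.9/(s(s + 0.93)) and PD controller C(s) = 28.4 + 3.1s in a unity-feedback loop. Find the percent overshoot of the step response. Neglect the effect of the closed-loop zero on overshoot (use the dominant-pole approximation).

Forward path: (28.4 + 3.1s)·2.9/(s(s+0.93)). The closed-loop characteristic equation is s² + (0.93 + 2.9·3.1)s + 2.9·28.4 = 0.
That is s² + 9.92s + 82.36 = 0, so ω_n = 9.075 rad/s and ζ = 9.92/(2·9.075) = 0.5465.
%OS = 100·exp(−πζ/√(1−ζ²)) = 12.9%.

12.9%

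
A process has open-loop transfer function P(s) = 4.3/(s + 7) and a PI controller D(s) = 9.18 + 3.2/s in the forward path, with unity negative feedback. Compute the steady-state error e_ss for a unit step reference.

The open loop D(s)P(s) has a pole at the origin (type 1), so the static position error constant is infinite and e_ss = 1/(1+∞) = 0.

0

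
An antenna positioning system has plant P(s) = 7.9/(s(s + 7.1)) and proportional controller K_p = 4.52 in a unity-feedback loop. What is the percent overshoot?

Closed-loop characteristic equation: s² + 7.1s + 35.71 = 0, so ω_n = 5.976 rad/s and ζ = 7.1/(2·5.976) = 0.5941.
%OS = 100·exp(−πζ/√(1−ζ²)) = 100·exp(−π·0.5941/√0.6471) = 9.83%.

9.83%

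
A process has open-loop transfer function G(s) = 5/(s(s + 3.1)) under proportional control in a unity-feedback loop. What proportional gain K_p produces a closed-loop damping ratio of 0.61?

K_p = 1.29

Closed-loop characteristic equation: s² + 3.1s + K_p·5 = 0.
So ω_n = √(5K_p) and 2ζω_n = 3.1, giving ζ = 3.1/(2√(5K_p)).
Setting ζ = 0.61: √(5K_p) = 3.1/(2·0.61) = 2.541, so K_p = 6.457/5 = 1.29.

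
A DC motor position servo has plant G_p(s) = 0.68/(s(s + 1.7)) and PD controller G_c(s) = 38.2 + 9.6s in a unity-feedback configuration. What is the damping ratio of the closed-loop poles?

Forward path: (38.2 + 9.6s)·0.68/(s(s+1.7)). The closed-loop characteristic equation is s² + (1.7 + 0.68·9.6)s + 0.68·38.2 = 0.
That is s² + 8.228s + 25.98 = 0, so ω_n = 5.097 rad/s and ζ = 8.228/(2·5.097) = 0.8072.

ζ = 0.807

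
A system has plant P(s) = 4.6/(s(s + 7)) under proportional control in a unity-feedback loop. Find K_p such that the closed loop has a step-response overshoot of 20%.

From %OS = 100·exp(−πζ/√(1−ζ²)) = 20%, ζ = −ln(0.2)/√(π²+ln²(0.2)) = 0.4559.
Characteristic equation s² + 7s + 4.6K_p = 0 gives ζ = 7/(2√(4.6K_p)).
Setting ζ = 0.4559: √(4.6K_p) = 7/(2·0.4559) = 7.676, so K_p = 58.93/4.6 = 12.8.

K_p = 12.8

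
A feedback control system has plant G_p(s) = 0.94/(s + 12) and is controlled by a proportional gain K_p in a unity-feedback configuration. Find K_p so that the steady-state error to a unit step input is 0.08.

K_p = 147

For a type-0 loop with proportional control, e_ss = 1/(1 + K_p·G_p(0)).
G_p(0) = 0.07833. Require 1/(1 + K_p·0.07833) = 0.08, so 1 + 0.07833·K_p = 12.5.
K_p = (12.5 − 1)/0.07833 = 147.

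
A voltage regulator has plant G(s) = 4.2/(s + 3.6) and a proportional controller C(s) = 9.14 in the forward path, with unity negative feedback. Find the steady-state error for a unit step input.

0.0857

The loop is type 0. Static position error constant K_pos = C(0)·G(0) = 9.14·1.167 = 10.66.
Steady-state error to a unit step: e_ss = 1/(1+K_pos) = 1/11.66 = 0.0857.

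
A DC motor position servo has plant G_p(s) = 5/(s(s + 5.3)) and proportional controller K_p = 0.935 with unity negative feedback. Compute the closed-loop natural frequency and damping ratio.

The closed-loop denominator is s(s+5.3) + 0.935·5 = s² + 5.3s + 4.675.
So ω_n² = 4.675 ⇒ ω_n = 2.162 rad/s, and ζ = 5.3/(2ω_n) = 1.23.

ω_n = 2.16 rad/s, ζ = 1.23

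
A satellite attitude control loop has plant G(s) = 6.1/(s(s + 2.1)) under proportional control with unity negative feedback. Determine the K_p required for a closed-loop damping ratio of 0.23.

K_p = 3.42

Closed-loop characteristic equation: s² + 2.1s + K_p·6.1 = 0.
So ω_n = √(6.1K_p) and 2ζω_n = 2.1, giving ζ = 2.1/(2√(6.1K_p)).
Setting ζ = 0.23: √(6.1K_p) = 2.1/(2·0.23) = 4.565, so K_p = 20.84/6.1 = 3.42.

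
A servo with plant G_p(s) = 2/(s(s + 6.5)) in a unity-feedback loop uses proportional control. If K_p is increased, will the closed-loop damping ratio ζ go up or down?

decrease

ζ = 6.5/(2√(2K_p)); increasing K_p raises the denominator, so ζ falls.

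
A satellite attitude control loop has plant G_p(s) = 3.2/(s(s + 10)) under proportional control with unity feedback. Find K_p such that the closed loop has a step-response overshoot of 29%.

From %OS = 100·exp(−πζ/√(1−ζ²)) = 29%, ζ = −ln(0.29)/√(π²+ln²(0.29)) = 0.3666.
Characteristic equation s² + 10s + 3.2K_p = 0 gives ζ = 10/(2√(3.2K_p)).
Setting ζ = 0.3666: √(3.2K_p) = 10/(2·0.3666) = 13.64, so K_p = 186/3.2 = 58.1.

K_p = 58.1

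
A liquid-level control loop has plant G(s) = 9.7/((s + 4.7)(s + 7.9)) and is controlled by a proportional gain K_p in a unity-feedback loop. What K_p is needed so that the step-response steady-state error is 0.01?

The loop is type 0, so e_ss(step) = 1/(1 + K_pos) with K_pos = K_p·G(0).
G(0) = 0.2612. Require 1/(1 + K_p·0.2612) = 0.01, so 1 + 0.2612·K_p = 100.
K_p = (100 − 1)/0.2612 = 379.

K_p = 379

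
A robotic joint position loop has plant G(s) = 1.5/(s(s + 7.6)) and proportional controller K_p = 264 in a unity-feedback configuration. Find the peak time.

T_p = 0.161 s

The closed-loop denominator s² + 7.6s + 396 gives ω_n = √396 = 19.9 and ζ = 7.6/(2ω_n) = 0.191.
Damped frequency ω_d = ω_n√(1−ζ²) = 19.53 rad/s, so peak time T_p = π/ω_d = 0.161 s.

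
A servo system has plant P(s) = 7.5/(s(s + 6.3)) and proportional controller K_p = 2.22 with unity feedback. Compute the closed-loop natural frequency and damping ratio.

ω_n = 4.08 rad/s, ζ = 0.772

1 + K_p·P(s) = 0 gives s² + 6.3s + 16.65 = 0.
So ω_n² = 16.65 ⇒ ω_n = 4.08 rad/s, and ζ = 6.3/(2ω_n) = 0.772.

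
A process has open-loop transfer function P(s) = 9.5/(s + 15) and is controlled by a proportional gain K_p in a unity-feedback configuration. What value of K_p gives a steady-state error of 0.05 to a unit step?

For a type-0 loop with proportional control, e_ss = 1/(1 + K_p·P(0)).
P(0) = 0.6333. Require 1/(1 + K_p·0.6333) = 0.05, so 1 + 0.6333·K_p = 20.
K_p = (20 − 1)/0.6333 = 30.

K_p = 30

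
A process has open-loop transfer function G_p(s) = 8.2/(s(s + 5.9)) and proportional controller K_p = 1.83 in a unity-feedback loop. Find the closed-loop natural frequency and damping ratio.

The closed-loop denominator is s(s+5.9) + 1.83·8.2 = s² + 5.9s + 15.01.
Matching s² + 2ζω_n s + ω_n²: ω_n = √15.01 = 3.874 rad/s and 2ζω_n = 5.9, so ζ = 5.9/(2·3.874) = 0.762.

ω_n = 3.87 rad/s, ζ = 0.762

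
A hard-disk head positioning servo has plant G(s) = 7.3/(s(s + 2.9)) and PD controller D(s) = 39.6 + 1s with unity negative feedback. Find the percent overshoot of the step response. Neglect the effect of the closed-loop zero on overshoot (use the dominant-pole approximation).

37.2%

Forward path: (39.6 + 1s)·7.3/(s(s+2.9)). The closed-loop characteristic equation is s² + (2.9 + 7.3·1)s + 7.3·39.6 = 0.
That is s² + 10.2s + 289.1 = 0, so ω_n = 17 rad/s and ζ = 10.2/(2·17) = 0.3.
%OS = 100·exp(−πζ/√(1−ζ²)) = 37.2%.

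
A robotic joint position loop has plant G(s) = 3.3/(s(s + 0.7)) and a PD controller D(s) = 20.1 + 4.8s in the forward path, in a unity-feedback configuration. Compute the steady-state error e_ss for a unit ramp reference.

0.0106

The loop has one pole at the origin (type 1). Velocity error constant K_v = lim_{s→0} s·D(s)G(s) = 20.1·3.3/0.7 = 94.76.
Steady-state error to a unit ramp: e_ss = 1/K_v = 0.0106.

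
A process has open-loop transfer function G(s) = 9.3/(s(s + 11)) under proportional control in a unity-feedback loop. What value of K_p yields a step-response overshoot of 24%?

K_p = 19

From %OS = 100·exp(−πζ/√(1−ζ²)) = 24%, ζ = −ln(0.24)/√(π²+ln²(0.24)) = 0.4136.
Characteristic equation s² + 11s + 9.3K_p = 0 gives ζ = 11/(2√(9.3K_p)).
Setting ζ = 0.4136: √(9.3K_p) = 11/(2·0.4136) = 13.3, so K_p = 176.8/9.3 = 19.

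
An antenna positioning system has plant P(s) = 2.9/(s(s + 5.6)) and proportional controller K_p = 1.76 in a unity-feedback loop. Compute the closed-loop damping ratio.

With unity feedback the closed-loop characteristic equation is s² + 5.6s + 1.76·2.9 = s² + 5.6s + 5.104 = 0.
Matching s² + 2ζω_n s + ω_n²: ω_n = √5.104 = 2.259 rad/s and 2ζω_n = 5.6, so ζ = 5.6/(2·2.259) = 1.24.

ζ = 1.24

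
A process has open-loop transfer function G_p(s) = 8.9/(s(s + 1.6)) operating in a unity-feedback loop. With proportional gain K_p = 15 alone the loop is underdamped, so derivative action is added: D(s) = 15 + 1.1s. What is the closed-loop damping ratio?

Forward path: (15 + 1.1s)·8.9/(s(s+1.6)). The closed-loop characteristic equation is s² + (1.6 + 8.9·1.1)s + 8.9·15 = 0.
That is s² + 11.39s + 133.5 = 0, so ω_n = 11.55 rad/s and ζ = 11.39/(2·11.55) = 0.4929.

ζ = 0.493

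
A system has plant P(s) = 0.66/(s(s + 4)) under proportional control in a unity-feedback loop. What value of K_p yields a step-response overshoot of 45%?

From %OS = 100·exp(−πζ/√(1−ζ²)) = 45%, ζ = −ln(0.45)/√(π²+ln²(0.45)) = 0.2463.
Characteristic equation s² + 4s + 0.66K_p = 0 gives ζ = 4/(2√(0.66K_p)).
Setting ζ = 0.2463: √(0.66K_p) = 4/(2·0.2463) = 8.119, so K_p = 65.92/0.66 = 99.9.

K_p = 99.9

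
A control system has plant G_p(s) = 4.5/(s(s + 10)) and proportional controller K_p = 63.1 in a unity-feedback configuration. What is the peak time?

From 1 + K_pG_p(s) = 0: s² + 10s + 283.9 = 0 ⇒ ω_n = 16.85, ζ = 0.2967.
Damped frequency ω_d = ω_n√(1−ζ²) = 16.09 rad/s, so peak time T_p = π/ω_d = 0.195 s.

T_p = 0.195 s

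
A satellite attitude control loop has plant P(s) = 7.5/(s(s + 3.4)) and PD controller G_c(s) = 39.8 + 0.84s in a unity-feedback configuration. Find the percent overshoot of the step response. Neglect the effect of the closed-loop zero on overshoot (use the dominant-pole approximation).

39.9%

Forward path: (39.8 + 0.84s)·7.5/(s(s+3.4)). The closed-loop characteristic equation is s² + (3.4 + 7.5·0.84)s + 7.5·39.8 = 0.
That is s² + 9.7s + 298.5 = 0, so ω_n = 17.28 rad/s and ζ = 9.7/(2·17.28) = 0.2807.
%OS = 100·exp(−πζ/√(1−ζ²)) = 39.9%.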